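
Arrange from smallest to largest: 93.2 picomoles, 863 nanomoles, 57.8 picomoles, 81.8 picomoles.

57.8 picomoles < 81.8 picomoles < 93.2 picomoles < 863 nanomoles

93.2 picomoles = 0.0000000000932 moles
863 nanomoles = 0.000000863 moles
57.8 picomoles = 0.0000000000578 moles
81.8 picomoles = 0.0000000000818 moles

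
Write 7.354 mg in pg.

7354000000 pg

milli = 10^-3, pico = 10^-12; factor is 10^9.
7.354 × 10^9 = 7354000000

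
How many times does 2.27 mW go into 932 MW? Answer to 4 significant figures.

410600000000

(932 × 10^6) / (2.27 × 10^-3) = 410.57 × 10^9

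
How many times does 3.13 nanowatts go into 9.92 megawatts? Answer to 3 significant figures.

(9.92 × 10⁶) / (3.13 × 10⁻⁹) = 3.169 × 10¹⁵

3170000000000000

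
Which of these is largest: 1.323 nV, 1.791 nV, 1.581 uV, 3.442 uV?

1.323 nV = 0.000000001323 V
1.791 nV = 0.000000001791 V
1.581 uV = 0.000001581 V
3.442 uV = 0.000003442 V

3.442 uV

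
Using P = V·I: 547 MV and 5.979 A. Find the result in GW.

3.270513 GW

547e6 × 5.979 = 3270.513e6 W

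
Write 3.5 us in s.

micro = 1e-6, (no prefix) = 1e0; factor is 1e-6.
3.5 × 1e-6 = 0.0000035

0.0000035 s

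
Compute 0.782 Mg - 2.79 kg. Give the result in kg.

779.21 kg

In kg:
  0.782 Mg = 0.782 × 10^3 kg = 782
  2.79 kg → 2.79
Difference: 782 - 2.79 = 779.21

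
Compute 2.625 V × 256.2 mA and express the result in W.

2.625 × 256.2 × 10⁻³ = 672.525 × 10⁻³ W

0.672525 W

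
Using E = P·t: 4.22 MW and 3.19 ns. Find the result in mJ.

4.22e6 × 3.19e-9 = 13.4618e-3 J

13.4618 mJ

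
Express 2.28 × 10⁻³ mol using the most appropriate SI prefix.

2.28 mmol

= 2.28 × 10⁻³ mol; 10⁻³ is milli.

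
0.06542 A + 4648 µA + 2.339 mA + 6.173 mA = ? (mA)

In mA:
  0.06542 A = 0.06542 × 10³ mA = 65.42
  4648 µA = 4648 × 10⁻³ mA = 4.648
  2.339 mA → 2.339
  6.173 mA → 6.173
Sum: 65.42 + 4.648 + 2.339 + 6.173 = 78.58

78.58 mA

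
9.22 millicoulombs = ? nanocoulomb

9220000 nanocoulombs

milli = 10⁻³, nano = 10⁻⁹; factor is 10⁶.
9.22 × 10⁶ = 9220000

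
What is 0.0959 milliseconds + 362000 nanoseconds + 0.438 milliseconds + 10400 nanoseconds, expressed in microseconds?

906.3 microseconds

In microseconds:
  0.0959 milliseconds = 0.0959 × 10^3 microseconds = 95.9
  362000 nanoseconds = 362000 × 10^-3 microseconds = 362
  0.438 milliseconds = 0.438 × 10^3 microseconds = 438
  10400 nanoseconds = 10400 × 10^-3 microseconds = 10.4
Sum: 95.9 + 362 + 438 + 10.4 = 906.3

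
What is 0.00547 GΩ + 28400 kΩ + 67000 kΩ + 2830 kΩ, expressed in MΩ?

In MΩ:
  0.00547 GΩ = 0.00547e3 MΩ = 5.47
  28400 kΩ = 28400e-3 MΩ = 28.4
  67000 kΩ = 67000e-3 MΩ = 67
  2830 kΩ = 2830e-3 MΩ = 2.83
Sum: 5.47 + 28.4 + 67 + 2.83 = 103.7

103.7 MΩ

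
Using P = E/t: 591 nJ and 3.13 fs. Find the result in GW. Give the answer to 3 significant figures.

(591 × 10^-9) / (3.13 × 10^-15) = 188.82 × 10^6 W

0.189 GW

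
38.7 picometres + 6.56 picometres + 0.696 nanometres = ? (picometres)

741.26 picometres

In picometres:
  38.7 picometres → 38.7
  6.56 picometres → 6.56
  0.696 nanometres = 0.696 × 10^3 picometres = 696
Sum: 38.7 + 6.56 + 696 = 741.26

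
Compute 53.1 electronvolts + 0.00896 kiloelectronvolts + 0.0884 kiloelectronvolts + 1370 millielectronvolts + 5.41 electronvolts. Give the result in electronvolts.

157.24 electronvolts

In electronvolts:
  53.1 electronvolts → 53.1
  0.00896 kiloelectronvolts = 0.00896 × 10^3 electronvolts = 8.96
  0.0884 kiloelectronvolts = 0.0884 × 10^3 electronvolts = 88.4
  1370 millielectronvolts = 1370 × 10^-3 electronvolts = 1.37
  5.41 electronvolts → 5.41
Sum: 53.1 + 8.96 + 88.4 + 1.37 + 5.41 = 157.24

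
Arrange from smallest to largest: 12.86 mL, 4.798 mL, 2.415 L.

12.86 mL = 0.01286 L
4.798 mL = 0.004798 L
2.415 L = 2.415 L

4.798 mL < 12.86 mL < 2.415 L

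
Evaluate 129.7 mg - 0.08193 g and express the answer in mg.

47.77 mg

In mg:
  129.7 mg → 129.7
  0.08193 g = 0.08193 × 10³ mg = 81.93
Difference: 129.7 - 81.93 = 47.77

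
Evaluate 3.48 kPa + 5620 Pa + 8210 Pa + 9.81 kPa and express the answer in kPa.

27.12 kPa

In kPa:
  3.48 kPa → 3.48
  5620 Pa = 5620e-3 kPa = 5.62
  8210 Pa = 8210e-3 kPa = 8.21
  9.81 kPa → 9.81
Sum: 3.48 + 5.62 + 8.21 + 9.81 = 27.12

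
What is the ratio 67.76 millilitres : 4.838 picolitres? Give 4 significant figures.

14010000000

(67.76 × 10^-3) / (4.838 × 10^-12) = 14.006 × 10^9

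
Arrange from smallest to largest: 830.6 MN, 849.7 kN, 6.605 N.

6.605 N < 849.7 kN < 830.6 MN

830.6 MN = 830600000 N
849.7 kN = 849700 N
6.605 N = 6.605 N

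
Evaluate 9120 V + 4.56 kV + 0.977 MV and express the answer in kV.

990.68 kV

In kV:
  9120 V = 9120e-3 kV = 9.12
  4.56 kV → 4.56
  0.977 MV = 0.977e3 kV = 977
Sum: 9.12 + 4.56 + 977 = 990.68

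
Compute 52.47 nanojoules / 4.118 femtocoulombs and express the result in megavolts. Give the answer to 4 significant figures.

(52.47 × 10⁻⁹) / (4.118 × 10⁻¹⁵) = 12.7416 × 10⁶ V

12.74 megavolts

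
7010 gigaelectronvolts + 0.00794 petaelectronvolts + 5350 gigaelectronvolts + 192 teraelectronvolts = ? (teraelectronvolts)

212.3 teraelectronvolts

In teraelectronvolts:
  7010 gigaelectronvolts = 7010e-3 teraelectronvolts = 7.01
  0.00794 petaelectronvolts = 0.00794e3 teraelectronvolts = 7.94
  5350 gigaelectronvolts = 5350e-3 teraelectronvolts = 5.35
  192 teraelectronvolts → 192
Sum: 7.01 + 7.94 + 5.35 + 192 = 212.3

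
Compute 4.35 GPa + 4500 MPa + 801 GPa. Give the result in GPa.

In GPa:
  4.35 GPa → 4.35
  4500 MPa = 4500 × 10⁻³ GPa = 4.5
  801 GPa → 801
Sum: 4.35 + 4.5 + 801 = 809.85

809.85 GPa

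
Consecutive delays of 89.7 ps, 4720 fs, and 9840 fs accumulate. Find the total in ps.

In ps:
  89.7 ps → 89.7
  4720 fs = 4720e-3 ps = 4.72
  9840 fs = 9840e-3 ps = 9.84
Sum: 89.7 + 4.72 + 9.84 = 104.26

104.26 ps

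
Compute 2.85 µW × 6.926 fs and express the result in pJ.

2.85 × 10⁻⁶ × 6.926 × 10⁻¹⁵ = 19.7391 × 10⁻²¹ J

0.0000000197391 pJ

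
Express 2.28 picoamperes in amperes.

0.00000000000228 amperes

pico = 1e-12, (no prefix) = 1e0; factor is 1e-12.
2.28 × 1e-12 = 0.00000000000228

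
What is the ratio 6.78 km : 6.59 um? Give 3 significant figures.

1030000000

(6.78 × 10^3) / (6.59 × 10^-6) = 1.029 × 10^9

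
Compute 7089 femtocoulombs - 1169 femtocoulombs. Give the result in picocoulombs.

5.92 picocoulombs

In picocoulombs:
  7089 femtocoulombs = 7089 × 10^-3 picocoulombs = 7.089
  1169 femtocoulombs = 1169 × 10^-3 picocoulombs = 1.169
Difference: 7.089 - 1.169 = 5.92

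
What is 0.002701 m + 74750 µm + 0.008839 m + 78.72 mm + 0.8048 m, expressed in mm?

In mm:
  0.002701 m = 0.002701 × 10^3 mm = 2.701
  74750 µm = 74750 × 10^-3 mm = 74.75
  0.008839 m = 0.008839 × 10^3 mm = 8.839
  78.72 mm → 78.72
  0.8048 m = 0.8048 × 10^3 mm = 804.8
Sum: 2.701 + 74.75 + 8.839 + 78.72 + 804.8 = 969.81

969.81 mm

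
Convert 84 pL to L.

pico = 10^-12, (no prefix) = 10^0; factor is 10^-12.
84 × 10^-12 = 0.000000000084

0.000000000084 L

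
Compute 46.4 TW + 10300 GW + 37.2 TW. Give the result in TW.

93.9 TW

In TW:
  46.4 TW → 46.4
  10300 GW = 10300 × 10^-3 TW = 10.3
  37.2 TW → 37.2
Sum: 46.4 + 10.3 + 37.2 = 93.9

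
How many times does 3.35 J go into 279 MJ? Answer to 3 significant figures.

(279 × 10^6) / (3.35) = 83.28 × 10^6

83300000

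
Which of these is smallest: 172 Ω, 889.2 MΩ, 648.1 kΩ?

172 Ω = 172 Ω
889.2 MΩ = 889200000 Ω
648.1 kΩ = 648100 Ω

172 Ω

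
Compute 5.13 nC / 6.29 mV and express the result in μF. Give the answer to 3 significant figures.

0.816 μF

(5.13 × 10^-9) / (6.29 × 10^-3) = 0.81558 × 10^-6 F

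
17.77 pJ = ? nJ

pico = 10⁻¹², nano = 10⁻⁹; factor is 10⁻³.
17.77 × 10⁻³ = 0.01777

0.01777 nJ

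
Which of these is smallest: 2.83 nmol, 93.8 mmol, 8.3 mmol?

2.83 nmol

2.83 nmol = 0.00000000283 mol
93.8 mmol = 0.0938 mol
8.3 mmol = 0.0083 mol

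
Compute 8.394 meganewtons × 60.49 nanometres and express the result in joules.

0.50775306 joules

8.394 × 10⁶ × 60.49 × 10⁻⁹ = 507.75306 × 10⁻³ J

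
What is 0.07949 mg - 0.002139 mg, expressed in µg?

77.351 µg

In µg:
  0.07949 mg = 0.07949 × 10³ µg = 79.49
  0.002139 mg = 0.002139 × 10³ µg = 2.139
Difference: 79.49 - 2.139 = 77.351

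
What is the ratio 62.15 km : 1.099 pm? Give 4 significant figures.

(62.15e3) / (1.099e-12) = 56.551e15

56550000000000000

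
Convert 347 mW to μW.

milli = 10⁻³, micro = 10⁻⁶; factor is 10³.
347 × 10³ = 347000

347000 μW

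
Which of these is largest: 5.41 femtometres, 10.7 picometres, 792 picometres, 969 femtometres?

792 picometres

5.41 femtometres = 0.00000000000000541 metres
10.7 picometres = 0.0000000000107 metres
792 picometres = 0.000000000792 metres
969 femtometres = 0.000000000000969 metres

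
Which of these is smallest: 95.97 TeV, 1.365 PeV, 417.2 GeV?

95.97 TeV = 95970000000000 eV
1.365 PeV = 1365000000000000 eV
417.2 GeV = 417200000000 eV

417.2 GeV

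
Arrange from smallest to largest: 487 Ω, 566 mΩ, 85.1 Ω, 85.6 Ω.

566 mΩ < 85.1 Ω < 85.6 Ω < 487 Ω

487 Ω = 487 Ω
566 mΩ = 0.566 Ω
85.1 Ω = 85.1 Ω
85.6 Ω = 85.6 Ω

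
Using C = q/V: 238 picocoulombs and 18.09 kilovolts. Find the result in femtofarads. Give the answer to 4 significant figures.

13.16 femtofarads

(238 × 10⁻¹²) / (18.09 × 10³) = 13.1564 × 10⁻¹⁵ F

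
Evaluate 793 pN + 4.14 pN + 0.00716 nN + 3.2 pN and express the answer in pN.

In pN:
  793 pN → 793
  4.14 pN → 4.14
  0.00716 nN = 0.00716 × 10³ pN = 7.16
  3.2 pN → 3.2
Sum: 793 + 4.14 + 7.16 + 3.2 = 807.5

807.5 pN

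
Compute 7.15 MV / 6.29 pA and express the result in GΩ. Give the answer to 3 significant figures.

1140000000 GΩ

(7.15 × 10⁶) / (6.29 × 10⁻¹²) = 1.1367 × 10¹⁸ Ω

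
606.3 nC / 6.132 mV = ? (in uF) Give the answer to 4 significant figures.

(606.3 × 10⁻⁹) / (6.132 × 10⁻³) = 98.8748 × 10⁻⁶ F

98.87 uF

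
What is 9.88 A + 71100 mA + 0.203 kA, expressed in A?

In A:
  9.88 A → 9.88
  71100 mA = 71100 × 10^-3 A = 71.1
  0.203 kA = 0.203 × 10^3 A = 203
Sum: 9.88 + 71.1 + 203 = 283.98

283.98 A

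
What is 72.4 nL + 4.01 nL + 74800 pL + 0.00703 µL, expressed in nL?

158.24 nL

In nL:
  72.4 nL → 72.4
  4.01 nL → 4.01
  74800 pL = 74800e-3 nL = 74.8
  0.00703 µL = 0.00703e3 nL = 7.03
Sum: 72.4 + 4.01 + 74.8 + 7.03 = 158.24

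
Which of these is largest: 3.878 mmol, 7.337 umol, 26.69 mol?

3.878 mmol = 0.003878 mol
7.337 umol = 0.000007337 mol
26.69 mol = 26.69 mol

26.69 mol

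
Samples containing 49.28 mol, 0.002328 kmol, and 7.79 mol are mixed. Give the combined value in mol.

59.398 mol

In mol:
  49.28 mol → 49.28
  0.002328 kmol = 0.002328 × 10^3 mol = 2.328
  7.79 mol → 7.79
Sum: 49.28 + 2.328 + 7.79 = 59.398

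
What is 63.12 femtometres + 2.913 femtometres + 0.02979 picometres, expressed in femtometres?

In femtometres:
  63.12 femtometres → 63.12
  2.913 femtometres → 2.913
  0.02979 picometres = 0.02979e3 femtometres = 29.79
Sum: 63.12 + 2.913 + 29.79 = 95.823

95.823 femtometres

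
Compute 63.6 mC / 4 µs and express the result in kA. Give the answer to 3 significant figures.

(63.6 × 10^-3) / (4 × 10^-6) = 15.9 × 10^3 A

15.9 kA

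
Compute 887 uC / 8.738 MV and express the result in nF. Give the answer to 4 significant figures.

0.1015 nF

(887 × 10^-6) / (8.738 × 10^6) = 101.511 × 10^-12 F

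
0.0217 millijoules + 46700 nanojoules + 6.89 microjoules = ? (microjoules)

75.29 microjoules

In microjoules:
  0.0217 millijoules = 0.0217 × 10³ microjoules = 21.7
  46700 nanojoules = 46700 × 10⁻³ microjoules = 46.7
  6.89 microjoules → 6.89
Sum: 21.7 + 46.7 + 6.89 = 75.29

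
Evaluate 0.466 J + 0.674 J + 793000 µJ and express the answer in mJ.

In mJ:
  0.466 J = 0.466 × 10³ mJ = 466
  0.674 J = 0.674 × 10³ mJ = 674
  793000 µJ = 793000 × 10⁻³ mJ = 793
Sum: 466 + 674 + 793 = 1933

1933 mJ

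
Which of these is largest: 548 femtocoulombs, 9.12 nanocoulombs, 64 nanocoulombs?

548 femtocoulombs = 0.000000000000548 coulombs
9.12 nanocoulombs = 0.00000000912 coulombs
64 nanocoulombs = 0.000000064 coulombs

64 nanocoulombs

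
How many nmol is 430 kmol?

430000000000000 nmol

kilo = 10^3, nano = 10^-9; factor is 10^12.
430 × 10^12 = 430000000000000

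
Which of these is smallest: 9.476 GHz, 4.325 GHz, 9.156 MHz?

9.476 GHz = 9476000000 Hz
4.325 GHz = 4325000000 Hz
9.156 MHz = 9156000 Hz

9.156 MHz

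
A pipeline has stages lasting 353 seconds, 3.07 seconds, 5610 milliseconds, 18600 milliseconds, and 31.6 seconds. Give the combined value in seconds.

411.88 seconds

In seconds:
  353 seconds → 353
  3.07 seconds → 3.07
  5610 milliseconds = 5610e-3 seconds = 5.61
  18600 milliseconds = 18600e-3 seconds = 18.6
  31.6 seconds → 31.6
Sum: 353 + 3.07 + 5.61 + 18.6 + 31.6 = 411.88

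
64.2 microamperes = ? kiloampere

micro = 10^-6, kilo = 10^3; factor is 10^-9.
64.2 × 10^-9 = 0.0000000642

0.0000000642 kiloamperes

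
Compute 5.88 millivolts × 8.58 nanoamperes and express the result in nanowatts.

5.88e-3 × 8.58e-9 = 50.4504e-12 W

0.0504504 nanowatts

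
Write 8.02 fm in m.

0.00000000000000802 m

femto = 1e-15, (no prefix) = 1e0; factor is 1e-15.
8.02 × 1e-15 = 0.00000000000000802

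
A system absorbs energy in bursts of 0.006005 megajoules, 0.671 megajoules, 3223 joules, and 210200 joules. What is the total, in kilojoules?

In kilojoules:
  0.006005 megajoules = 0.006005 × 10^3 kilojoules = 6.005
  0.671 megajoules = 0.671 × 10^3 kilojoules = 671
  3223 joules = 3223 × 10^-3 kilojoules = 3.223
  210200 joules = 210200 × 10^-3 kilojoules = 210.2
Sum: 6.005 + 671 + 3.223 + 210.2 = 890.428

890.428 kilojoules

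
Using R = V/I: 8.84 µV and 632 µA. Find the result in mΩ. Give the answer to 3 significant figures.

(8.84 × 10^-6) / (632 × 10^-6) = 0.013987 Ω

14.0 mΩ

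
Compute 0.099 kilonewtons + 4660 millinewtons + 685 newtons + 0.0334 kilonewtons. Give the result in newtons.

In newtons:
  0.099 kilonewtons = 0.099 × 10^3 newtons = 99
  4660 millinewtons = 4660 × 10^-3 newtons = 4.66
  685 newtons → 685
  0.0334 kilonewtons = 0.0334 × 10^3 newtons = 33.4
Sum: 99 + 4.66 + 685 + 33.4 = 822.06

822.06 newtons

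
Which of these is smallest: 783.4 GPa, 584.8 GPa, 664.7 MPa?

664.7 MPa

783.4 GPa = 783400000000 Pa
584.8 GPa = 584800000000 Pa
664.7 MPa = 664700000 Pa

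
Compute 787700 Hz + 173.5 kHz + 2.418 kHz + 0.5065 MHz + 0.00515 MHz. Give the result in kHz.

In kHz:
  787700 Hz = 787700 × 10^-3 kHz = 787.7
  173.5 kHz → 173.5
  2.418 kHz → 2.418
  0.5065 MHz = 0.5065 × 10^3 kHz = 506.5
  0.00515 MHz = 0.00515 × 10^3 kHz = 5.15
Sum: 787.7 + 173.5 + 2.418 + 506.5 + 5.15 = 1475.268

1475.268 kHz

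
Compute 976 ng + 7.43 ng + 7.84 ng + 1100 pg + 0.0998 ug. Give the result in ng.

1092.17 ng

In ng:
  976 ng → 976
  7.43 ng → 7.43
  7.84 ng → 7.84
  1100 pg = 1100e-3 ng = 1.1
  0.0998 ug = 0.0998e3 ng = 99.8
Sum: 976 + 7.43 + 7.84 + 1.1 + 99.8 = 1092.17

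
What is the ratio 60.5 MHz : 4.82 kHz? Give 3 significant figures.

12600

(60.5 × 10⁶) / (4.82 × 10³) = 12.55 × 10³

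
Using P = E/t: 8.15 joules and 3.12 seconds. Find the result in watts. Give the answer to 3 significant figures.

(8.15) / (3.12) = 2.6122 W

2.61 watts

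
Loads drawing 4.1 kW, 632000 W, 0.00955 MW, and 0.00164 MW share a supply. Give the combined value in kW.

647.29 kW

In kW:
  4.1 kW → 4.1
  632000 W = 632000e-3 kW = 632
  0.00955 MW = 0.00955e3 kW = 9.55
  0.00164 MW = 0.00164e3 kW = 1.64
Sum: 4.1 + 632 + 9.55 + 1.64 = 647.29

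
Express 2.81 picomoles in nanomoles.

pico = 1e-12, nano = 1e-9; factor is 1e-3.
2.81 × 1e-3 = 0.00281

0.00281 nanomoles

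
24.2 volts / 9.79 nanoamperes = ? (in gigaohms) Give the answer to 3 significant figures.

(24.2) / (9.79 × 10⁻⁹) = 2.4719 × 10⁹ Ω

2.47 gigaohms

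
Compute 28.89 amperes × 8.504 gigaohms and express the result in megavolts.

245680.56 megavolts

28.89 × 8.504e9 = 245.68056e9 V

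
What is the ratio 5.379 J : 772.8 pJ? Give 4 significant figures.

(5.379) / (772.8 × 10^-12) = 0.0069604 × 10^12

6960000000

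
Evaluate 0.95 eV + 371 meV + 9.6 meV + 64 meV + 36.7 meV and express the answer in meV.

In meV:
  0.95 eV = 0.95e3 meV = 950
  371 meV → 371
  9.6 meV → 9.6
  64 meV → 64
  36.7 meV → 36.7
Sum: 950 + 371 + 9.6 + 64 + 36.7 = 1431.3

1431.3 meV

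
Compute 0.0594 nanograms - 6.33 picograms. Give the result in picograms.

53.07 picograms

In picograms:
  0.0594 nanograms = 0.0594 × 10^3 picograms = 59.4
  6.33 picograms → 6.33
Difference: 59.4 - 6.33 = 53.07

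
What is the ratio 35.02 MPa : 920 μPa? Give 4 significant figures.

(35.02 × 10⁶) / (920 × 10⁻⁶) = 0.038065 × 10¹²

38070000000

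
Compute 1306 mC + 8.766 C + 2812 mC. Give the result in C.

In C:
  1306 mC = 1306e-3 C = 1.306
  8.766 C → 8.766
  2812 mC = 2812e-3 C = 2.812
Sum: 1.306 + 8.766 + 2.812 = 12.884

12.884 C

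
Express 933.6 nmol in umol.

nano = 10⁻⁹, micro = 10⁻⁶; factor is 10⁻³.
933.6 × 10⁻³ = 0.9336

0.9336 umol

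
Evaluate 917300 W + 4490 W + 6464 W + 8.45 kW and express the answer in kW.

In kW:
  917300 W = 917300 × 10^-3 kW = 917.3
  4490 W = 4490 × 10^-3 kW = 4.49
  6464 W = 6464 × 10^-3 kW = 6.464
  8.45 kW → 8.45
Sum: 917.3 + 4.49 + 6.464 + 8.45 = 936.704

936.704 kW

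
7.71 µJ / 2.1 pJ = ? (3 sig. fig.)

(7.71 × 10⁻⁶) / (2.1 × 10⁻¹²) = 3.671 × 10⁶

3670000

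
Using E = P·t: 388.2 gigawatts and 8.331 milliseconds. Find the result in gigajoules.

388.2 × 10⁹ × 8.331 × 10⁻³ = 3234.0942 × 10⁶ J

3.2340942 gigajoules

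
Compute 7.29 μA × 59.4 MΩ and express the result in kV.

0.433026 kV

7.29 × 10⁻⁶ × 59.4 × 10⁶ = 433.026 V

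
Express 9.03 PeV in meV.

peta = 1e15, milli = 1e-3; factor is 1e18.
9.03 × 1e18 = 9030000000000000000

9030000000000000000 meV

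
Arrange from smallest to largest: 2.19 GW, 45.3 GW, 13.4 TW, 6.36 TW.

2.19 GW < 45.3 GW < 6.36 TW < 13.4 TW

2.19 GW = 2190000000 W
45.3 GW = 45300000000 W
13.4 TW = 13400000000000 W
6.36 TW = 6360000000000 W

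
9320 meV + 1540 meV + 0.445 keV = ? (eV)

In eV:
  9320 meV = 9320 × 10^-3 eV = 9.32
  1540 meV = 1540 × 10^-3 eV = 1.54
  0.445 keV = 0.445 × 10^3 eV = 445
Sum: 9.32 + 1.54 + 445 = 455.86

455.86 eV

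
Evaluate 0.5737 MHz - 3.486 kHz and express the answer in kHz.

In kHz:
  0.5737 MHz = 0.5737 × 10³ kHz = 573.7
  3.486 kHz → 3.486
Difference: 573.7 - 3.486 = 570.214

570.214 kHz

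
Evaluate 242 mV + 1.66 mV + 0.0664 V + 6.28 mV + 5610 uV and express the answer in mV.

In mV:
  242 mV → 242
  1.66 mV → 1.66
  0.0664 V = 0.0664 × 10^3 mV = 66.4
  6.28 mV → 6.28
  5610 uV = 5610 × 10^-3 mV = 5.61
Sum: 242 + 1.66 + 66.4 + 6.28 + 5.61 = 321.95

321.95 mV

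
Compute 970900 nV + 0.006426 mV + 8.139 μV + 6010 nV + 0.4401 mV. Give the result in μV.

In μV:
  970900 nV = 970900e-3 μV = 970.9
  0.006426 mV = 0.006426e3 μV = 6.426
  8.139 μV → 8.139
  6010 nV = 6010e-3 μV = 6.01
  0.4401 mV = 0.4401e3 μV = 440.1
Sum: 970.9 + 6.426 + 8.139 + 6.01 + 440.1 = 1431.575

1431.575 μV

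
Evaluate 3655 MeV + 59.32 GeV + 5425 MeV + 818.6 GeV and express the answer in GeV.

887 GeV

In GeV:
  3655 MeV = 3655 × 10^-3 GeV = 3.655
  59.32 GeV → 59.32
  5425 MeV = 5425 × 10^-3 GeV = 5.425
  818.6 GeV → 818.6
Sum: 3.655 + 59.32 + 5.425 + 818.6 = 887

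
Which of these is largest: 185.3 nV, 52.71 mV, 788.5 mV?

788.5 mV

185.3 nV = 0.0000001853 V
52.71 mV = 0.05271 V
788.5 mV = 0.7885 V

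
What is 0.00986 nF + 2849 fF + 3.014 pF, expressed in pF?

In pF:
  0.00986 nF = 0.00986 × 10³ pF = 9.86
  2849 fF = 2849 × 10⁻³ pF = 2.849
  3.014 pF → 3.014
Sum: 9.86 + 2.849 + 3.014 = 15.723

15.723 pF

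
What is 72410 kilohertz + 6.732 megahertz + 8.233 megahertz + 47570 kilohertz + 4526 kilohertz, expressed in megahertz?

In megahertz:
  72410 kilohertz = 72410e-3 megahertz = 72.41
  6.732 megahertz → 6.732
  8.233 megahertz → 8.233
  47570 kilohertz = 47570e-3 megahertz = 47.57
  4526 kilohertz = 4526e-3 megahertz = 4.526
Sum: 72.41 + 6.732 + 8.233 + 47.57 + 4.526 = 139.471

139.471 megahertz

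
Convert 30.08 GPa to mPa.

30080000000000 mPa

giga = 10^9, milli = 10^-3; factor is 10^12.
30.08 × 10^12 = 30080000000000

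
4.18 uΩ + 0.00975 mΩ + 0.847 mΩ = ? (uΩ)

In uΩ:
  4.18 uΩ → 4.18
  0.00975 mΩ = 0.00975 × 10^3 uΩ = 9.75
  0.847 mΩ = 0.847 × 10^3 uΩ = 847
Sum: 4.18 + 9.75 + 847 = 860.93

860.93 uΩ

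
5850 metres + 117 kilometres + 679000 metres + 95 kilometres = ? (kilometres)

In kilometres:
  5850 metres = 5850 × 10⁻³ kilometres = 5.85
  117 kilometres → 117
  679000 metres = 679000 × 10⁻³ kilometres = 679
  95 kilometres → 95
Sum: 5.85 + 117 + 679 + 95 = 896.85

896.85 kilometres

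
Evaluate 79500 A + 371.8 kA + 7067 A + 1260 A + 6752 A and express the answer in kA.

466.379 kA

In kA:
  79500 A = 79500 × 10⁻³ kA = 79.5
  371.8 kA → 371.8
  7067 A = 7067 × 10⁻³ kA = 7.067
  1260 A = 1260 × 10⁻³ kA = 1.26
  6752 A = 6752 × 10⁻³ kA = 6.752
Sum: 79.5 + 371.8 + 7.067 + 1.26 + 6.752 = 466.379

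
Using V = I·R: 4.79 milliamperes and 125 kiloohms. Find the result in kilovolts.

0.59875 kilovolts

4.79e-3 × 125e3 = 598.75 V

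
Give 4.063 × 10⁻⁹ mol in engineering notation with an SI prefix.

4.063 nmol

= 4.063 × 10⁻⁹ mol; 10⁻⁹ is nano.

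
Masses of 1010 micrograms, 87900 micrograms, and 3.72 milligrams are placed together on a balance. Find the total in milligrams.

In milligrams:
  1010 micrograms = 1010e-3 milligrams = 1.01
  87900 micrograms = 87900e-3 milligrams = 87.9
  3.72 milligrams → 3.72
Sum: 1.01 + 87.9 + 3.72 = 92.63

92.63 milligrams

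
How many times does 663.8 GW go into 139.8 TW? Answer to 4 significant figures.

(139.8 × 10^12) / (663.8 × 10^9) = 0.21061 × 10^3

210.6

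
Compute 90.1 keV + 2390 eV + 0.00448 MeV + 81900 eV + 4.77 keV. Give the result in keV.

183.64 keV

In keV:
  90.1 keV → 90.1
  2390 eV = 2390e-3 keV = 2.39
  0.00448 MeV = 0.00448e3 keV = 4.48
  81900 eV = 81900e-3 keV = 81.9
  4.77 keV → 4.77
Sum: 90.1 + 2.39 + 4.48 + 81.9 + 4.77 = 183.64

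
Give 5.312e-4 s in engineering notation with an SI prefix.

= 531.2e-6 s; 1e-6 is micro.

531.2 us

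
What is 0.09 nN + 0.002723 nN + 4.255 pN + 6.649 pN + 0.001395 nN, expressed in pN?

105.022 pN

In pN:
  0.09 nN = 0.09 × 10³ pN = 90
  0.002723 nN = 0.002723 × 10³ pN = 2.723
  4.255 pN → 4.255
  6.649 pN → 6.649
  0.001395 nN = 0.001395 × 10³ pN = 1.395
Sum: 90 + 2.723 + 4.255 + 6.649 + 1.395 = 105.022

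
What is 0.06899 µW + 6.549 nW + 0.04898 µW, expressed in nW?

124.519 nW

In nW:
  0.06899 µW = 0.06899 × 10³ nW = 68.99
  6.549 nW → 6.549
  0.04898 µW = 0.04898 × 10³ nW = 48.98
Sum: 68.99 + 6.549 + 48.98 = 124.519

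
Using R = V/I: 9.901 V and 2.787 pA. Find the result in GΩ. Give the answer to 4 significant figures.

3553 GΩ

(9.901) / (2.787 × 10^-12) = 3.55257 × 10^12 Ω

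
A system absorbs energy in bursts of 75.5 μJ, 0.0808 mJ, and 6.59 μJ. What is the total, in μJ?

In μJ:
  75.5 μJ → 75.5
  0.0808 mJ = 0.0808 × 10^3 μJ = 80.8
  6.59 μJ → 6.59
Sum: 75.5 + 80.8 + 6.59 = 162.89

162.89 μJ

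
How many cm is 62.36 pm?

0.000000006236 cm

pico = 10^-12, centi = 10^-2; factor is 10^-10.
62.36 × 10^-10 = 0.000000006236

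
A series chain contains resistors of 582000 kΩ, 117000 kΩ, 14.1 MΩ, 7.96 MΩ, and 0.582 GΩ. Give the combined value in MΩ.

1303.06 MΩ

In MΩ:
  582000 kΩ = 582000 × 10^-3 MΩ = 582
  117000 kΩ = 117000 × 10^-3 MΩ = 117
  14.1 MΩ → 14.1
  7.96 MΩ → 7.96
  0.582 GΩ = 0.582 × 10^3 MΩ = 582
Sum: 582 + 117 + 14.1 + 7.96 + 582 = 1303.06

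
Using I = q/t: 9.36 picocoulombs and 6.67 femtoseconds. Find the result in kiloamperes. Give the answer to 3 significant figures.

(9.36 × 10^-12) / (6.67 × 10^-15) = 1.4033 × 10^3 A

1.40 kiloamperes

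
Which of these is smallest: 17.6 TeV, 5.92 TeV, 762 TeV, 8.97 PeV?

17.6 TeV = 17600000000000 eV
5.92 TeV = 5920000000000 eV
762 TeV = 762000000000000 eV
8.97 PeV = 8970000000000000 eV

5.92 TeV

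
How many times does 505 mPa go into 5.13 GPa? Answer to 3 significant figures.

10200000000

(5.13 × 10⁹) / (505 × 10⁻³) = 0.01016 × 10¹²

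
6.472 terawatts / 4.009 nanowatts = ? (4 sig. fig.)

1614000000000000000000

(6.472 × 10^12) / (4.009 × 10^-9) = 1.6144 × 10^21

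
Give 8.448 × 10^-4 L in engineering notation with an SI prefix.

= 844.8 × 10^-6 L; 10^-6 is micro.

844.8 μL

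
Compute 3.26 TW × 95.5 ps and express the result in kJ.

3.26 × 10^12 × 95.5 × 10^-12 = 311.33 J

0.31133 kJ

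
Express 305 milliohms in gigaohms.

milli = 1e-3, giga = 1e9; factor is 1e-12.
305 × 1e-12 = 0.000000000305

0.000000000305 gigaohms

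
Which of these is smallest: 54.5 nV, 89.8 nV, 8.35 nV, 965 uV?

8.35 nV

54.5 nV = 0.0000000545 V
89.8 nV = 0.0000000898 V
8.35 nV = 0.00000000835 V
965 uV = 0.000965 V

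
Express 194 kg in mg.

kilo = 1e3, milli = 1e-3; factor is 1e6.
194 × 1e6 = 194000000

194000000 mg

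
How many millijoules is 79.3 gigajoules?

giga = 10⁹, milli = 10⁻³; factor is 10¹².
79.3 × 10¹² = 79300000000000

79300000000000 millijoules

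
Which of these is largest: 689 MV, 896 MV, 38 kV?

689 MV = 689000000 V
896 MV = 896000000 V
38 kV = 38000 V

896 MV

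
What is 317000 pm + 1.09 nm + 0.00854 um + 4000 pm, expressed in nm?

In nm:
  317000 pm = 317000 × 10^-3 nm = 317
  1.09 nm → 1.09
  0.00854 um = 0.00854 × 10^3 nm = 8.54
  4000 pm = 4000 × 10^-3 nm = 4
Sum: 317 + 1.09 + 8.54 + 4 = 330.63

330.63 nm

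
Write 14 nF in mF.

nano = 1e-9, milli = 1e-3; factor is 1e-6.
14 × 1e-6 = 0.000014

0.000014 mF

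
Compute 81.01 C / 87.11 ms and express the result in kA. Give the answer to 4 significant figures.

0.9300 kA

(81.01) / (87.11 × 10⁻³) = 0.929974 × 10³ A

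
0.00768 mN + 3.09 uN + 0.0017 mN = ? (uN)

In uN:
  0.00768 mN = 0.00768e3 uN = 7.68
  3.09 uN → 3.09
  0.0017 mN = 0.0017e3 uN = 1.7
Sum: 7.68 + 3.09 + 1.7 = 12.47

12.47 uN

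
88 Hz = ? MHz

0.000088 MHz

(no prefix) = 10^0, mega = 10^6; factor is 10^-6.
88 × 10^-6 = 0.000088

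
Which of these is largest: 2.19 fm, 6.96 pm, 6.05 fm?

2.19 fm = 0.00000000000000219 m
6.96 pm = 0.00000000000696 m
6.05 fm = 0.00000000000000605 m

6.96 pm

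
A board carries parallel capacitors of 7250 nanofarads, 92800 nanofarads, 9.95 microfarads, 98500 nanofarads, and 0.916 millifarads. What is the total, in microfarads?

1124.5 microfarads

In microfarads:
  7250 nanofarads = 7250 × 10⁻³ microfarads = 7.25
  92800 nanofarads = 92800 × 10⁻³ microfarads = 92.8
  9.95 microfarads → 9.95
  98500 nanofarads = 98500 × 10⁻³ microfarads = 98.5
  0.916 millifarads = 0.916 × 10³ microfarads = 916
Sum: 7.25 + 92.8 + 9.95 + 98.5 + 916 = 1124.5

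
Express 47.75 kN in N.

47750 N

kilo = 10³, (no prefix) = 10⁰; factor is 10³.
47.75 × 10³ = 47750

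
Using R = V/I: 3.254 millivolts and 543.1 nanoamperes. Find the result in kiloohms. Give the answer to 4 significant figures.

(3.254e-3) / (543.1e-9) = 0.00599153e6 Ω

5.992 kiloohms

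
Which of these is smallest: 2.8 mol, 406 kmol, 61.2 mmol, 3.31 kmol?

2.8 mol = 2.8 mol
406 kmol = 406000 mol
61.2 mmol = 0.0612 mol
3.31 kmol = 3310 mol

61.2 mmol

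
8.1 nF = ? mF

nano = 10^-9, milli = 10^-3; factor is 10^-6.
8.1 × 10^-6 = 0.0000081

0.0000081 mF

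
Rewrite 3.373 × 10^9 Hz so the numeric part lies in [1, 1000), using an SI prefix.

3.373 GHz

= 3.373 × 10^9 Hz; 10^9 is giga.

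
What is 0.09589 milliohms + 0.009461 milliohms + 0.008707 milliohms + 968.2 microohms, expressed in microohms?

In microohms:
  0.09589 milliohms = 0.09589 × 10^3 microohms = 95.89
  0.009461 milliohms = 0.009461 × 10^3 microohms = 9.461
  0.008707 milliohms = 0.008707 × 10^3 microohms = 8.707
  968.2 microohms → 968.2
Sum: 95.89 + 9.461 + 8.707 + 968.2 = 1082.258

1082.258 microohms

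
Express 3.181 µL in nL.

micro = 1e-6, nano = 1e-9; factor is 1e3.
3.181 × 1e3 = 3181

3181 nL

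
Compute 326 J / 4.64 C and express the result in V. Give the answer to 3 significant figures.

(326) / (4.64) = 70.259 V

70.3 V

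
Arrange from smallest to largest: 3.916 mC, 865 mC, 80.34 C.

3.916 mC < 865 mC < 80.34 C

3.916 mC = 0.003916 C
865 mC = 0.865 C
80.34 C = 80.34 C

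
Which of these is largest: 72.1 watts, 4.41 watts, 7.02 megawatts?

7.02 megawatts

72.1 watts = 72.1 watts
4.41 watts = 4.41 watts
7.02 megawatts = 7020000 watts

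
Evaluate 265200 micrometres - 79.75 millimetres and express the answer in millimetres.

In millimetres:
  265200 micrometres = 265200 × 10^-3 millimetres = 265.2
  79.75 millimetres → 79.75
Difference: 265.2 - 79.75 = 185.45

185.45 millimetres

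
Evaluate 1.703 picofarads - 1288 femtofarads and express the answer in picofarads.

0.415 picofarads

In picofarads:
  1.703 picofarads → 1.703
  1288 femtofarads = 1288 × 10⁻³ picofarads = 1.288
Difference: 1.703 - 1.288 = 0.415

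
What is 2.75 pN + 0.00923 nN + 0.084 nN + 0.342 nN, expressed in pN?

437.98 pN

In pN:
  2.75 pN → 2.75
  0.00923 nN = 0.00923e3 pN = 9.23
  0.084 nN = 0.084e3 pN = 84
  0.342 nN = 0.342e3 pN = 342
Sum: 2.75 + 9.23 + 84 + 342 = 437.98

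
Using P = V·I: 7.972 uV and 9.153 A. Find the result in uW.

7.972 × 10^-6 × 9.153 = 72.967716 × 10^-6 W

72.967716 uW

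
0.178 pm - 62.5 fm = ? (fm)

In fm:
  0.178 pm = 0.178 × 10^3 fm = 178
  62.5 fm → 62.5
Difference: 178 - 62.5 = 115.5

115.5 fm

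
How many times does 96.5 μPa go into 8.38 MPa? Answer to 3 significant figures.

(8.38e6) / (96.5e-6) = 0.08684e12

86800000000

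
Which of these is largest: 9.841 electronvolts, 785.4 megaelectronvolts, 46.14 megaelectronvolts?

9.841 electronvolts = 9.841 electronvolts
785.4 megaelectronvolts = 785400000 electronvolts
46.14 megaelectronvolts = 46140000 electronvolts

785.4 megaelectronvolts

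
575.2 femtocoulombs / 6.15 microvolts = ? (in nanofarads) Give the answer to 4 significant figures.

(575.2e-15) / (6.15e-6) = 93.5285e-9 F

93.53 nanofarads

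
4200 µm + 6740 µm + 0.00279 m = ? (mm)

In mm:
  4200 µm = 4200 × 10^-3 mm = 4.2
  6740 µm = 6740 × 10^-3 mm = 6.74
  0.00279 m = 0.00279 × 10^3 mm = 2.79
Sum: 4.2 + 6.74 + 2.79 = 13.73

13.73 mm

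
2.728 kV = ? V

kilo = 1e3, (no prefix) = 1e0; factor is 1e3.
2.728 × 1e3 = 2728

2728 V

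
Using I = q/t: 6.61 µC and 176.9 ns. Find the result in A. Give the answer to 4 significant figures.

(6.61 × 10⁻⁶) / (176.9 × 10⁻⁹) = 0.0373657 × 10³ A

37.37 A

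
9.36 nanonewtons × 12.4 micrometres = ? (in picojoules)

9.36 × 10⁻⁹ × 12.4 × 10⁻⁶ = 116.064 × 10⁻¹⁵ J

0.116064 picojoules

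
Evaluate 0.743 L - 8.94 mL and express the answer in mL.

734.06 mL

In mL:
  0.743 L = 0.743 × 10^3 mL = 743
  8.94 mL → 8.94
Difference: 743 - 8.94 = 734.06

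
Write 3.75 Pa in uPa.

3750000 uPa

(no prefix) = 10⁰, micro = 10⁻⁶; factor is 10⁶.
3.75 × 10⁶ = 3750000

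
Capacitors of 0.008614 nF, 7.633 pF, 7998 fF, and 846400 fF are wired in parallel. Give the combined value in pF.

In pF:
  0.008614 nF = 0.008614 × 10³ pF = 8.614
  7.633 pF → 7.633
  7998 fF = 7998 × 10⁻³ pF = 7.998
  846400 fF = 846400 × 10⁻³ pF = 846.4
Sum: 8.614 + 7.633 + 7.998 + 846.4 = 870.645

870.645 pF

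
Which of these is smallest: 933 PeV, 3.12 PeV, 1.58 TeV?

933 PeV = 933000000000000000 eV
3.12 PeV = 3120000000000000 eV
1.58 TeV = 1580000000000 eV

1.58 TeV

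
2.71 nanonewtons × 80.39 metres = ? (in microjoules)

0.2178569 microjoules

2.71 × 10^-9 × 80.39 = 217.8569 × 10^-9 J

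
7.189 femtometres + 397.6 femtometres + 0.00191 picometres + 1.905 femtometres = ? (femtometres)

In femtometres:
  7.189 femtometres → 7.189
  397.6 femtometres → 397.6
  0.00191 picometres = 0.00191 × 10^3 femtometres = 1.91
  1.905 femtometres → 1.905
Sum: 7.189 + 397.6 + 1.91 + 1.905 = 408.604

408.604 femtometres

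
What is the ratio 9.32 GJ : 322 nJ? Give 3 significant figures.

(9.32 × 10⁹) / (322 × 10⁻⁹) = 0.02894 × 10¹⁸

28900000000000000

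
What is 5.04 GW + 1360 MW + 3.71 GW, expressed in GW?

In GW:
  5.04 GW → 5.04
  1360 MW = 1360 × 10^-3 GW = 1.36
  3.71 GW → 3.71
Sum: 5.04 + 1.36 + 3.71 = 10.11

10.11 GW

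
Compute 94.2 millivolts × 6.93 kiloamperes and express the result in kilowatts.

94.2 × 10⁻³ × 6.93 × 10³ = 652.806 W

0.652806 kilowatts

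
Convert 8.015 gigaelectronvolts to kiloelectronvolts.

8015000 kiloelectronvolts

giga = 10^9, kilo = 10^3; factor is 10^6.
8.015 × 10^6 = 8015000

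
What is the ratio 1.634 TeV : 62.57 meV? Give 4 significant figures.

26110000000000

(1.634 × 10^12) / (62.57 × 10^-3) = 0.026115 × 10^15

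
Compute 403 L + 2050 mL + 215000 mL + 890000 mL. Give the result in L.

In L:
  403 L → 403
  2050 mL = 2050 × 10⁻³ L = 2.05
  215000 mL = 215000 × 10⁻³ L = 215
  890000 mL = 890000 × 10⁻³ L = 890
Sum: 403 + 2.05 + 215 + 890 = 1510.05

1510.05 L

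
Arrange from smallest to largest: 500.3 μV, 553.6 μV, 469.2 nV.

500.3 μV = 0.0005003 V
553.6 μV = 0.0005536 V
469.2 nV = 0.0000004692 V

469.2 nV < 500.3 μV < 553.6 μV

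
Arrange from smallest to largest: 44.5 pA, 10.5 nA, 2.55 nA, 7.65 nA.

44.5 pA = 0.0000000000445 A
10.5 nA = 0.0000000105 A
2.55 nA = 0.00000000255 A
7.65 nA = 0.00000000765 A

44.5 pA < 2.55 nA < 7.65 nA < 10.5 nA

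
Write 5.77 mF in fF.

milli = 10⁻³, femto = 10⁻¹⁵; factor is 10¹².
5.77 × 10¹² = 5770000000000

5770000000000 fF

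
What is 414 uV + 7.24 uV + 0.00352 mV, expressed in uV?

424.76 uV

In uV:
  414 uV → 414
  7.24 uV → 7.24
  0.00352 mV = 0.00352 × 10^3 uV = 3.52
Sum: 414 + 7.24 + 3.52 = 424.76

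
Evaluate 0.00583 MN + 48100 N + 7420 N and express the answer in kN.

61.35 kN

In kN:
  0.00583 MN = 0.00583 × 10^3 kN = 5.83
  48100 N = 48100 × 10^-3 kN = 48.1
  7420 N = 7420 × 10^-3 kN = 7.42
Sum: 5.83 + 48.1 + 7.42 = 61.35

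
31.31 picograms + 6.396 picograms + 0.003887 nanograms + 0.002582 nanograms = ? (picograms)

44.175 picograms

In picograms:
  31.31 picograms → 31.31
  6.396 picograms → 6.396
  0.003887 nanograms = 0.003887 × 10³ picograms = 3.887
  0.002582 nanograms = 0.002582 × 10³ picograms = 2.582
Sum: 31.31 + 6.396 + 3.887 + 2.582 = 44.175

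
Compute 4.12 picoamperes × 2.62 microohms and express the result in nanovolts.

0.0000000107944 nanovolts

4.12 × 10⁻¹² × 2.62 × 10⁻⁶ = 10.7944 × 10⁻¹⁸ V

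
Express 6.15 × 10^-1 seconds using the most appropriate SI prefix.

= 615 × 10^-3 seconds; 10^-3 is milli.

615 milliseconds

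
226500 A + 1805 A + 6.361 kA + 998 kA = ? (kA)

1232.666 kA

In kA:
  226500 A = 226500 × 10^-3 kA = 226.5
  1805 A = 1805 × 10^-3 kA = 1.805
  6.361 kA → 6.361
  998 kA → 998
Sum: 226.5 + 1.805 + 6.361 + 998 = 1232.666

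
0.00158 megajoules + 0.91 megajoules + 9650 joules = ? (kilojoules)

921.23 kilojoules

In kilojoules:
  0.00158 megajoules = 0.00158 × 10^3 kilojoules = 1.58
  0.91 megajoules = 0.91 × 10^3 kilojoules = 910
  9650 joules = 9650 × 10^-3 kilojoules = 9.65
Sum: 1.58 + 910 + 9.65 = 921.23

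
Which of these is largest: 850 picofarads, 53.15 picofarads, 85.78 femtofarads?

850 picofarads = 0.00000000085 farads
53.15 picofarads = 0.00000000005315 farads
85.78 femtofarads = 0.00000000000008578 farads

850 picofarads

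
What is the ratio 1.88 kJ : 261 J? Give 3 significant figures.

(1.88 × 10³) / (261) = 0.007203 × 10³

7.20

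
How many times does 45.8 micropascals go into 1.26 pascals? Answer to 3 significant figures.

27500

(1.26) / (45.8e-6) = 0.02751e6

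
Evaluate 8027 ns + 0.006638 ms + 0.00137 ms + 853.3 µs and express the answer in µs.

869.335 µs

In µs:
  8027 ns = 8027e-3 µs = 8.027
  0.006638 ms = 0.006638e3 µs = 6.638
  0.00137 ms = 0.00137e3 µs = 1.37
  853.3 µs → 853.3
Sum: 8.027 + 6.638 + 1.37 + 853.3 = 869.335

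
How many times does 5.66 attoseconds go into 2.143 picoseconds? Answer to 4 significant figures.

(2.143 × 10⁻¹²) / (5.66 × 10⁻¹⁸) = 0.37862 × 10⁶

378600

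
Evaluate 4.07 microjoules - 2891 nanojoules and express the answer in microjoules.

In microjoules:
  4.07 microjoules → 4.07
  2891 nanojoules = 2891 × 10^-3 microjoules = 2.891
Difference: 4.07 - 2.891 = 1.179

1.179 microjoules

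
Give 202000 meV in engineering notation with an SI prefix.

202 eV

= 202 eV; mantissa already in [1, 1000).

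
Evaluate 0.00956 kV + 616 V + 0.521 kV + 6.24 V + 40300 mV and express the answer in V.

1193.1 V

In V:
  0.00956 kV = 0.00956e3 V = 9.56
  616 V → 616
  0.521 kV = 0.521e3 V = 521
  6.24 V → 6.24
  40300 mV = 40300e-3 V = 40.3
Sum: 9.56 + 616 + 521 + 6.24 + 40.3 = 1193.1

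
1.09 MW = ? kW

mega = 10⁶, kilo = 10³; factor is 10³.
1.09 × 10³ = 1090

1090 kW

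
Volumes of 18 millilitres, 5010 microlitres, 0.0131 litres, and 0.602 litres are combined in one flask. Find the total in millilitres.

In millilitres:
  18 millilitres → 18
  5010 microlitres = 5010 × 10⁻³ millilitres = 5.01
  0.0131 litres = 0.0131 × 10³ millilitres = 13.1
  0.602 litres = 0.602 × 10³ millilitres = 602
Sum: 18 + 5.01 + 13.1 + 602 = 638.11

638.11 millilitres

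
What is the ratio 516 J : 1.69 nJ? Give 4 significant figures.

(516) / (1.69e-9) = 305.33e9

305300000000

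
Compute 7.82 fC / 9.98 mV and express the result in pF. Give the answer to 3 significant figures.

0.784 pF

(7.82e-15) / (9.98e-3) = 0.78357e-12 F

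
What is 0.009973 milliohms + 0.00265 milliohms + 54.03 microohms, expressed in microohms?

In microohms:
  0.009973 milliohms = 0.009973 × 10^3 microohms = 9.973
  0.00265 milliohms = 0.00265 × 10^3 microohms = 2.65
  54.03 microohms → 54.03
Sum: 9.973 + 2.65 + 54.03 = 66.653

66.653 microohms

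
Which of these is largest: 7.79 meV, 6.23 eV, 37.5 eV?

37.5 eV

7.79 meV = 0.00779 eV
6.23 eV = 6.23 eV
37.5 eV = 37.5 eV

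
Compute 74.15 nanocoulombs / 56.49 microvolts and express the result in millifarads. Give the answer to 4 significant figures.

1.313 millifarads

(74.15e-9) / (56.49e-6) = 1.31262e-3 F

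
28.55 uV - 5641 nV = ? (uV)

In uV:
  28.55 uV → 28.55
  5641 nV = 5641 × 10⁻³ uV = 5.641
Difference: 28.55 - 5.641 = 22.909

22.909 uV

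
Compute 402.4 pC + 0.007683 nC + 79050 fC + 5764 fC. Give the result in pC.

494.897 pC

In pC:
  402.4 pC → 402.4
  0.007683 nC = 0.007683 × 10³ pC = 7.683
  79050 fC = 79050 × 10⁻³ pC = 79.05
  5764 fC = 5764 × 10⁻³ pC = 5.764
Sum: 402.4 + 7.683 + 79.05 + 5.764 = 494.897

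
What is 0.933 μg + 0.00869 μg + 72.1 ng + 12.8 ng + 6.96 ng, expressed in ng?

In ng:
  0.933 μg = 0.933e3 ng = 933
  0.00869 μg = 0.00869e3 ng = 8.69
  72.1 ng → 72.1
  12.8 ng → 12.8
  6.96 ng → 6.96
Sum: 933 + 8.69 + 72.1 + 12.8 + 6.96 = 1033.55

1033.55 ng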